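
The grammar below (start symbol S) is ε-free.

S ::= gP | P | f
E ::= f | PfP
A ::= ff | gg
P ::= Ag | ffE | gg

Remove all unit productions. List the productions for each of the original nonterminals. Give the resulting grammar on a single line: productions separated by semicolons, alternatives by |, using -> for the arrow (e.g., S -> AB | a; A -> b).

S -> f | Ag | gP | gg | ffE; A -> ff | gg; E -> f | PfP; P -> Ag | gg | ffE

Unit productions: S->P.
Unit pairs (A ⇒* B via units): (S,P).
S: inherits non-unit rules of {P, S} → Ag | f | ffE | gP | gg.
A: inherits non-unit rules of {A} → ff | gg.
E: inherits non-unit rules of {E} → PfP | f.
P: inherits non-unit rules of {P} → Ag | ffE | gg.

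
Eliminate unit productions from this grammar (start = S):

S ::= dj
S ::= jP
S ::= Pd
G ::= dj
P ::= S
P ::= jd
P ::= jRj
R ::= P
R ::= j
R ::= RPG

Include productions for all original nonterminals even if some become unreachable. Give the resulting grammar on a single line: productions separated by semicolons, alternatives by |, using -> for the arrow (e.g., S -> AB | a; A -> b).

Unit productions: P->S, R->P.
Unit pairs (A ⇒* B via units): (P,S), (R,P), (R,S).
S: inherits non-unit rules of {S} → Pd | dj | jP.
G: inherits non-unit rules of {G} → dj.
P: inherits non-unit rules of {P, S} → Pd | dj | jP | jRj | jd.
R: inherits non-unit rules of {P, R, S} → Pd | RPG | dj | j | jP | jRj | jd.

S -> Pd | dj | jP; G -> dj; P -> Pd | dj | jP | jd | jRj; R -> j | Pd | dj | jP | jd | RPG | jRj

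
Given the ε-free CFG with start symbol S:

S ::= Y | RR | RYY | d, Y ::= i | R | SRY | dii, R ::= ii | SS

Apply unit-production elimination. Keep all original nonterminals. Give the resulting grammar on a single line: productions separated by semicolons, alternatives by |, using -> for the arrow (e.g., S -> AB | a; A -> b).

S -> d | i | RR | SS | ii | RYY | SRY | dii; R -> SS | ii; Y -> i | SS | ii | SRY | dii

Unit productions: S->Y, Y->R.
Unit pairs (A ⇒* B via units): (S,R), (S,Y), (Y,R).
S: inherits non-unit rules of {R, S, Y} → RR | RYY | SRY | SS | d | dii | i | ii.
R: inherits non-unit rules of {R} → SS | ii.
Y: inherits non-unit rules of {R, Y} → SRY | SS | dii | i | ii.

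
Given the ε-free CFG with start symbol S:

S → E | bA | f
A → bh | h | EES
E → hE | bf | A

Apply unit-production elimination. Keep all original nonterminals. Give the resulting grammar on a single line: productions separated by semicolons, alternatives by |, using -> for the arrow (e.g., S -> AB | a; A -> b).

Unit productions: E->A, S->E.
Unit pairs (A ⇒* B via units): (E,A), (S,A), (S,E).
S: inherits non-unit rules of {A, E, S} → EES | bA | bf | bh | f | h | hE.
A: inherits non-unit rules of {A} → EES | bh | h.
E: inherits non-unit rules of {A, E} → EES | bf | bh | h | hE.

S -> f | h | bA | bf | bh | hE | EES; A -> h | bh | EES; E -> h | bf | bh | hE | EES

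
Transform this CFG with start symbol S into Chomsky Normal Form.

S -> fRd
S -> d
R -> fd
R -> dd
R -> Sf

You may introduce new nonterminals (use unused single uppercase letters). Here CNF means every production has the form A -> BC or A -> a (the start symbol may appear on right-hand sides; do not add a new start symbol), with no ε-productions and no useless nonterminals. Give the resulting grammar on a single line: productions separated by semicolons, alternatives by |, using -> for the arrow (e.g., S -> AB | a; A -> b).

No ε-productions.
No unit productions to eliminate.
TERM: introduce B -> d, A -> f and substitute in every rule of length ≥2.
BIN: S -> ARB becomes S -> AC, C -> RB.

S -> d | AC; A -> f; B -> d; C -> RB; R -> AB | BB | SA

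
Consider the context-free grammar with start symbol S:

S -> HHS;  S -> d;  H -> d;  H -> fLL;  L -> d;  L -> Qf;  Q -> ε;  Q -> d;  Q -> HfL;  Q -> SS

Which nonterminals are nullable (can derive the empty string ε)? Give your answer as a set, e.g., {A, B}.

{Q}

Directly nullable (have an ε-rule): {Q}.
Not nullable: H, L, S — each has a terminal in every rule's right-hand side or depends on a non-nullable symbol.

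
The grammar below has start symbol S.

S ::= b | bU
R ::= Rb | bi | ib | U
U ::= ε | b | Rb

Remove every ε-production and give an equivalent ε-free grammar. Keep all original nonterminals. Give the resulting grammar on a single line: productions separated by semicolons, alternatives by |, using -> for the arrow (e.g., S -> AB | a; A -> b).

Nullable set: {R, U}.
S -> bU: U nullable, giving b | bU.
R -> Rb: R nullable, giving Rb | b.
R -> U: U nullable, giving U.
Drop U -> ε.
U -> Rb: R nullable, giving Rb | b.
Unchanged (no nullable symbols): S -> b; R -> bi; R -> ib; U -> b.

S -> b | bU; R -> U | b | Rb | bi | ib; U -> b | Rb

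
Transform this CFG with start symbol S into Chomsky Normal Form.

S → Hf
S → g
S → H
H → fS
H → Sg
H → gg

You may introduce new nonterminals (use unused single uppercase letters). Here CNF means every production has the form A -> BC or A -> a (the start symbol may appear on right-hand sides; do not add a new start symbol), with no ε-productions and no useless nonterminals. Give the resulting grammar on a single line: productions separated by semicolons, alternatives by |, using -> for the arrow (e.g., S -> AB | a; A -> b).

S -> g | AA | BS | HB | SA; A -> g; B -> f; H -> AA | BS | SA

No ε-productions.
After unit-elimination: S -> g | Hf | Sg | fS | gg; H -> Sg | fS | gg.
TERM: introduce B -> f, A -> g and substitute in every rule of length ≥2.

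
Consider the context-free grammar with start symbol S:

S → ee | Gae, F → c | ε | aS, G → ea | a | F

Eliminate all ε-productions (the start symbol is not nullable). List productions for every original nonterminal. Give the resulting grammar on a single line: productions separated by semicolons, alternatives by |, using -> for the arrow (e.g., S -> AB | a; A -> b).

Nullable set: {F, G}.
S -> Gae: G nullable, giving Gae | ae.
Drop F -> ε.
G -> F: F nullable, giving F.
Unchanged (no nullable symbols): S -> ee; F -> aS; F -> c; G -> a; G -> ea.

S -> ae | ee | Gae; F -> c | aS; G -> F | a | ea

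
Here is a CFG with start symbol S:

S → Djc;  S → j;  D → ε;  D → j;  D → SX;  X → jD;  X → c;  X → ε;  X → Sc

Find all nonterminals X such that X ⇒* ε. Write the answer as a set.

Directly nullable (have an ε-rule): {D, X}.
Not nullable: S — each has a terminal in every rule's right-hand side or depends on a non-nullable symbol.

{D, X}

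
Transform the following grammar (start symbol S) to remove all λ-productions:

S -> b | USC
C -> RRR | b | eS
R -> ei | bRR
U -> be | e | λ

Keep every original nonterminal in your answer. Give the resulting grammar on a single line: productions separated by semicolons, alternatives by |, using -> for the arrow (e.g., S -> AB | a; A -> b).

S -> b | SC | USC; C -> b | eS | RRR; R -> ei | bRR; U -> e | be

Nullable set: {U}.
S -> USC: U nullable, giving SC | USC.
Drop U -> λ.
Unchanged (no nullable symbols): S -> b; C -> RRR; C -> b; C -> eS; R -> bRR; R -> ei; U -> be; U -> e.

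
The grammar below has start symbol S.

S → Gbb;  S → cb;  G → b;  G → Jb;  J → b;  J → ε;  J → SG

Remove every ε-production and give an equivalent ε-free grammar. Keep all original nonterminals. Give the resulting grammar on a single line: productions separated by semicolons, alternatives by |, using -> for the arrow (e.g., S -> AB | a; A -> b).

Nullable set: {J}.
G -> Jb: J nullable, giving Jb | b.
Drop J -> ε.
Unchanged (no nullable symbols): S -> Gbb; S -> cb; G -> b; J -> SG; J -> b.

S -> cb | Gbb; G -> b | Jb; J -> b | SG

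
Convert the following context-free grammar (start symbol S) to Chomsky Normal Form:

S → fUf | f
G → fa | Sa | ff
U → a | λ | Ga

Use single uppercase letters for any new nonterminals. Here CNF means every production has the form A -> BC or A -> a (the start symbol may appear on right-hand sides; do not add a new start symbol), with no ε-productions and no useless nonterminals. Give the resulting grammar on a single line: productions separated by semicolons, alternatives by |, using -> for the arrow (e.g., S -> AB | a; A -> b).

Nullable: {U}; after ε-elimination: S -> f | ff | fUf; G -> Sa | fa | ff; U -> a | Ga.
No unit productions to eliminate.
TERM: introduce A -> a, B -> f and substitute in every rule of length ≥2.
BIN: S -> BUB becomes S -> BC, C -> UB.

S -> f | BB | BC; A -> a; B -> f; C -> UB; G -> BA | BB | SA; U -> a | GA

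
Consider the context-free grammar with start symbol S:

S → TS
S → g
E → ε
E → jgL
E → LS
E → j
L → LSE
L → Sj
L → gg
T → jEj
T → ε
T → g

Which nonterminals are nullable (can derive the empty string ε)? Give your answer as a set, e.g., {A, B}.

{E, T}

Directly nullable (have an ε-rule): {E, T}.
Not nullable: L, S — each has a terminal in every rule's right-hand side or depends on a non-nullable symbol.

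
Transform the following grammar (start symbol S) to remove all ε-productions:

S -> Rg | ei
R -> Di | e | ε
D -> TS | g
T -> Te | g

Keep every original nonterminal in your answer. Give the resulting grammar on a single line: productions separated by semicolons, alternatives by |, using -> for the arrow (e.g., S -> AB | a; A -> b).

S -> g | Rg | ei; D -> g | TS; R -> e | Di; T -> g | Te

Nullable set: {R}.
S -> Rg: R nullable, giving Rg | g.
Drop R -> ε.
Unchanged (no nullable symbols): S -> ei; D -> TS; D -> g; R -> Di; R -> e; T -> Te; T -> g.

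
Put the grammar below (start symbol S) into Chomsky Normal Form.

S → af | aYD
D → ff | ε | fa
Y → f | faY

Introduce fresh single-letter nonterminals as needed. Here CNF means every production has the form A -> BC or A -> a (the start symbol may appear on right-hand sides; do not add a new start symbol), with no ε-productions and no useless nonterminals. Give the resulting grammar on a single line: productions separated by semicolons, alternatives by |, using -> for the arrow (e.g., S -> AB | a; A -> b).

S -> BA | BC | BY; A -> f; B -> a; C -> YD; D -> AA | AB; E -> BY; Y -> f | AE

Nullable: {D}; after ε-elimination: S -> aY | af | aYD; D -> fa | ff; Y -> f | faY.
No unit productions to eliminate.
TERM: introduce B -> a, A -> f and substitute in every rule of length ≥2.
BIN: S -> BYD becomes S -> BC, C -> YD; Y -> ABY becomes Y -> AE, E -> BY.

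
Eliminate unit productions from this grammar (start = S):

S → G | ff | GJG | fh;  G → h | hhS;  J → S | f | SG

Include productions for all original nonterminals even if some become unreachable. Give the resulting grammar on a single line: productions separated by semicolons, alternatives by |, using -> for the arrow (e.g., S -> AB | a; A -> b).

S -> h | ff | fh | GJG | hhS; G -> h | hhS; J -> f | h | SG | ff | fh | GJG | hhS

Unit productions: J->S, S->G.
Unit pairs (A ⇒* B via units): (J,G), (J,S), (S,G).
S: inherits non-unit rules of {G, S} → GJG | ff | fh | h | hhS.
G: inherits non-unit rules of {G} → h | hhS.
J: inherits non-unit rules of {G, J, S} → GJG | SG | f | ff | fh | h | hhS.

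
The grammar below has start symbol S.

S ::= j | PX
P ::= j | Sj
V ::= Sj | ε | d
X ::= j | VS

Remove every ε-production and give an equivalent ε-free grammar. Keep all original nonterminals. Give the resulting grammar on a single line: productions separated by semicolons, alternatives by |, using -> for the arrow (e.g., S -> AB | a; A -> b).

S -> j | PX; P -> j | Sj; V -> d | Sj; X -> S | j | VS

Nullable set: {V}.
Drop V -> ε.
X -> VS: V nullable, giving S | VS.
Unchanged (no nullable symbols): S -> PX; S -> j; P -> Sj; P -> j; V -> Sj; V -> d; X -> j.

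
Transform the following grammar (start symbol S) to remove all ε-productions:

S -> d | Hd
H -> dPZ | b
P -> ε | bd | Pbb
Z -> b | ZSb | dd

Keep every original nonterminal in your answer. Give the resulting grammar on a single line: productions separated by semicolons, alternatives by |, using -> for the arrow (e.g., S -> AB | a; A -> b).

S -> d | Hd; H -> b | dZ | dPZ; P -> bb | bd | Pbb; Z -> b | dd | ZSb

Nullable set: {P}.
H -> dPZ: P nullable, giving dPZ | dZ.
Drop P -> ε.
P -> Pbb: P nullable, giving Pbb | bb.
Unchanged (no nullable symbols): S -> Hd; S -> d; H -> b; P -> bd; Z -> ZSb; Z -> b; Z -> dd.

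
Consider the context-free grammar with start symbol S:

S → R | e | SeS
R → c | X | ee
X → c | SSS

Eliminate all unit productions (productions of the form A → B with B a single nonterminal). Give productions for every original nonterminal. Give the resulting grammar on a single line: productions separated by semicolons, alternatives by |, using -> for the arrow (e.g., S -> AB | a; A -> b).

S -> c | e | ee | SSS | SeS; R -> c | ee | SSS; X -> c | SSS

Unit productions: R->X, S->R.
Unit pairs (A ⇒* B via units): (R,X), (S,R), (S,X).
S: inherits non-unit rules of {R, S, X} → SSS | SeS | c | e | ee.
R: inherits non-unit rules of {R, X} → SSS | c | ee.
X: inherits non-unit rules of {X} → SSS | c.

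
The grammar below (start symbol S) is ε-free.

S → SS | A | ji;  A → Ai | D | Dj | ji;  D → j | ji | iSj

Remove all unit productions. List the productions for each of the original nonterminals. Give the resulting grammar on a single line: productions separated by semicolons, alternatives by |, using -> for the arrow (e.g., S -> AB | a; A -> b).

Unit productions: A->D, S->A.
Unit pairs (A ⇒* B via units): (A,D), (S,A), (S,D).
S: inherits non-unit rules of {A, D, S} → Ai | Dj | SS | iSj | j | ji.
A: inherits non-unit rules of {A, D} → Ai | Dj | iSj | j | ji.
D: inherits non-unit rules of {D} → iSj | j | ji.

S -> j | Ai | Dj | SS | ji | iSj; A -> j | Ai | Dj | ji | iSj; D -> j | ji | iSj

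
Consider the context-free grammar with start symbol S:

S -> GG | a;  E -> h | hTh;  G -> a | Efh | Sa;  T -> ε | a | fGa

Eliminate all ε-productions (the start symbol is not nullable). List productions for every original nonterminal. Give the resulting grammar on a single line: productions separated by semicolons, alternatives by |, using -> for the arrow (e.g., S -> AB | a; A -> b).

Nullable set: {T}.
E -> hTh: T nullable, giving hTh | hh.
Drop T -> ε.
Unchanged (no nullable symbols): S -> GG; S -> a; E -> h; G -> Efh; G -> Sa; G -> a; T -> a; T -> fGa.

S -> a | GG; E -> h | hh | hTh; G -> a | Sa | Efh; T -> a | fGa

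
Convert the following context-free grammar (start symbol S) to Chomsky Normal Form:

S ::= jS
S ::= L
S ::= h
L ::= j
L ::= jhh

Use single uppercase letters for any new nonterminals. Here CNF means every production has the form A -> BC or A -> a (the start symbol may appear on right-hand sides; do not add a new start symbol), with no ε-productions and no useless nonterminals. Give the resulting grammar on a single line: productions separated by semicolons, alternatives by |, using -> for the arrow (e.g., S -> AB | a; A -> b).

No ε-productions.
After unit-elimination: S -> h | j | jS | jhh; L -> j | jhh.
TERM: introduce B -> h, A -> j and substitute in every rule of length ≥2.
BIN: L -> ABB becomes L -> AC, C -> BB; S -> ABB becomes S -> AD, D -> BB.
Drop unreachable/unproductive: L.

S -> h | j | AD | AS; A -> j; B -> h; D -> BB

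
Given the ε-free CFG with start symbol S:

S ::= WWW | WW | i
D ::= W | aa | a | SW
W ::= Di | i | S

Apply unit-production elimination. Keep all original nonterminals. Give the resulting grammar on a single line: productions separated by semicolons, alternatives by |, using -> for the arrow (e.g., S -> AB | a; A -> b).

S -> i | WW | WWW; D -> a | i | Di | SW | WW | aa | WWW; W -> i | Di | WW | WWW

Unit productions: D->W, W->S.
Unit pairs (A ⇒* B via units): (D,S), (D,W), (W,S).
S: inherits non-unit rules of {S} → WW | WWW | i.
D: inherits non-unit rules of {D, S, W} → Di | SW | WW | WWW | a | aa | i.
W: inherits non-unit rules of {S, W} → Di | WW | WWW | i.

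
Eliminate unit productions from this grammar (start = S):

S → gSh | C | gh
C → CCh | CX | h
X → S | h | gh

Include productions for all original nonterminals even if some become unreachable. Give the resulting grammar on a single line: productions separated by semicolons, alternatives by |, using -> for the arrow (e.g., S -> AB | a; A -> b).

S -> h | CX | gh | CCh | gSh; C -> h | CX | CCh; X -> h | CX | gh | CCh | gSh

Unit productions: S->C, X->S.
Unit pairs (A ⇒* B via units): (S,C), (X,C), (X,S).
S: inherits non-unit rules of {C, S} → CCh | CX | gSh | gh | h.
C: inherits non-unit rules of {C} → CCh | CX | h.
X: inherits non-unit rules of {C, S, X} → CCh | CX | gSh | gh | h.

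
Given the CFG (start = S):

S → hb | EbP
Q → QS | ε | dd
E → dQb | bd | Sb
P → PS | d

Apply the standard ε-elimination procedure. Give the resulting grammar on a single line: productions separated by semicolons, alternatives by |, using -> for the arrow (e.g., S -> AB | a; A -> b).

S -> hb | EbP; E -> Sb | bd | db | dQb; P -> d | PS; Q -> S | QS | dd

Nullable set: {Q}.
E -> dQb: Q nullable, giving dQb | db.
Drop Q -> ε.
Q -> QS: Q nullable, giving QS | S.
Unchanged (no nullable symbols): S -> EbP; S -> hb; E -> Sb; E -> bd; P -> PS; P -> d; Q -> dd.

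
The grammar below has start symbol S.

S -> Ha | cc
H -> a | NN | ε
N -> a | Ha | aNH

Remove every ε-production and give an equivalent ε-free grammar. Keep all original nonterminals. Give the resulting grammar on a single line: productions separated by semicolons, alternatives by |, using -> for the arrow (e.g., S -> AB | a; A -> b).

S -> a | Ha | cc; H -> a | NN; N -> a | Ha | aN | aNH

Nullable set: {H}.
S -> Ha: H nullable, giving Ha | a.
Drop H -> ε.
N -> Ha: H nullable, giving Ha | a.
N -> aNH: H nullable, giving aN | aNH.
Unchanged (no nullable symbols): S -> cc; H -> NN; H -> a; N -> a.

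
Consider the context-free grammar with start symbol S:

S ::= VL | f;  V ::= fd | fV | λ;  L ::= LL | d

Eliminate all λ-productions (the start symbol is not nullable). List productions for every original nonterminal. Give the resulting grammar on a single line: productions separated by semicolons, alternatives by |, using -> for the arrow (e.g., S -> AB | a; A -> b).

Nullable set: {V}.
S -> VL: V nullable, giving L | VL.
Drop V -> λ.
V -> fV: V nullable, giving f | fV.
Unchanged (no nullable symbols): S -> f; L -> LL; L -> d; V -> fd.

S -> L | f | VL; L -> d | LL; V -> f | fV | fd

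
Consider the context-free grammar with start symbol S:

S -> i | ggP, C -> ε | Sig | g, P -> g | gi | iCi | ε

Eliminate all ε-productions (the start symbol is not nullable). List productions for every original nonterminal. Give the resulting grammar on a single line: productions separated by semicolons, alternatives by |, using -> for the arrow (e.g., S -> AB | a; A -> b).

Nullable set: {C, P}.
S -> ggP: P nullable, giving gg | ggP.
Drop C -> ε.
Drop P -> ε.
P -> iCi: C nullable, giving iCi | ii.
Unchanged (no nullable symbols): S -> i; C -> Sig; C -> g; P -> g; P -> gi.

S -> i | gg | ggP; C -> g | Sig; P -> g | gi | ii | iCi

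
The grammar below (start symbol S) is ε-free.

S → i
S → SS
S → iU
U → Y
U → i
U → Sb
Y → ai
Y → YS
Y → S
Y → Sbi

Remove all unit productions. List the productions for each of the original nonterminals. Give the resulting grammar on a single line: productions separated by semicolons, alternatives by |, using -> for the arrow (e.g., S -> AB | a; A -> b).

Unit productions: U->Y, Y->S.
Unit pairs (A ⇒* B via units): (U,S), (U,Y), (Y,S).
S: inherits non-unit rules of {S} → SS | i | iU.
U: inherits non-unit rules of {S, U, Y} → SS | Sb | Sbi | YS | ai | i | iU.
Y: inherits non-unit rules of {S, Y} → SS | Sbi | YS | ai | i | iU.

S -> i | SS | iU; U -> i | SS | Sb | YS | ai | iU | Sbi; Y -> i | SS | YS | ai | iU | Sbi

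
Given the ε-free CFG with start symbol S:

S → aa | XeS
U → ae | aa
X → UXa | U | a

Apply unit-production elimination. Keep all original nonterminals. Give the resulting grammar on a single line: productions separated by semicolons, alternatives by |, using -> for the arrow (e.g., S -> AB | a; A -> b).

Unit productions: X->U.
Unit pairs (A ⇒* B via units): (X,U).
S: inherits non-unit rules of {S} → XeS | aa.
U: inherits non-unit rules of {U} → aa | ae.
X: inherits non-unit rules of {U, X} → UXa | a | aa | ae.

S -> aa | XeS; U -> aa | ae; X -> a | aa | ae | UXa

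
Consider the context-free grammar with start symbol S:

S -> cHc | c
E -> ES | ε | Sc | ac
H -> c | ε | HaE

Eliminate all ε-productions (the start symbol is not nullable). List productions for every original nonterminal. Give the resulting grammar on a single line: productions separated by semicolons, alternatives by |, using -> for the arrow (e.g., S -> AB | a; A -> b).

S -> c | cc | cHc; E -> S | ES | Sc | ac; H -> a | c | Ha | aE | HaE

Nullable set: {E, H}.
S -> cHc: H nullable, giving cHc | cc.
Drop E -> ε.
E -> ES: E nullable, giving ES | S.
Drop H -> ε.
H -> HaE: H, E nullable, giving Ha | HaE | a | aE.
Unchanged (no nullable symbols): S -> c; E -> Sc; E -> ac; H -> c.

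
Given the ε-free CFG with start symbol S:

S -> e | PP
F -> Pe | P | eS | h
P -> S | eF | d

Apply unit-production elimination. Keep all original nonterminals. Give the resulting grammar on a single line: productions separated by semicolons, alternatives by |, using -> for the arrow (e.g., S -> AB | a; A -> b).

Unit productions: F->P, P->S.
Unit pairs (A ⇒* B via units): (F,P), (F,S), (P,S).
S: inherits non-unit rules of {S} → PP | e.
F: inherits non-unit rules of {F, P, S} → PP | Pe | d | e | eF | eS | h.
P: inherits non-unit rules of {P, S} → PP | d | e | eF.

S -> e | PP; F -> d | e | h | PP | Pe | eF | eS; P -> d | e | PP | eF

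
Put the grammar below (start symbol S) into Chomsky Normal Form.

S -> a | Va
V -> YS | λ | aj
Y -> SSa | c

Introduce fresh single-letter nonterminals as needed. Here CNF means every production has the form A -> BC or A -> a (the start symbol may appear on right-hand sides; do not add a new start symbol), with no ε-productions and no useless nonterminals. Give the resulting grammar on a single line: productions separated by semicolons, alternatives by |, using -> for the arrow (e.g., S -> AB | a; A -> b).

S -> a | VA; A -> a; B -> j; C -> SA; V -> AB | YS; Y -> c | SC

Nullable: {V}; after ε-elimination: S -> a | Va; V -> YS | aj; Y -> c | SSa.
No unit productions to eliminate.
TERM: introduce A -> a, B -> j and substitute in every rule of length ≥2.
BIN: Y -> SSA becomes Y -> SC, C -> SA.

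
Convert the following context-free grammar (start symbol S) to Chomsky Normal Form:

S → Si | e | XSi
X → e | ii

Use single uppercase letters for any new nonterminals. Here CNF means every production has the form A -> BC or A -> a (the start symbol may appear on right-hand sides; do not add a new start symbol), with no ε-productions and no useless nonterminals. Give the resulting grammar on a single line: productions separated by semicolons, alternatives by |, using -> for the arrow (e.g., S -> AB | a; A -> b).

No ε-productions.
No unit productions to eliminate.
TERM: introduce A -> i and substitute in every rule of length ≥2.
BIN: S -> XSA becomes S -> XB, B -> SA.

S -> e | SA | XB; A -> i; B -> SA; X -> e | AA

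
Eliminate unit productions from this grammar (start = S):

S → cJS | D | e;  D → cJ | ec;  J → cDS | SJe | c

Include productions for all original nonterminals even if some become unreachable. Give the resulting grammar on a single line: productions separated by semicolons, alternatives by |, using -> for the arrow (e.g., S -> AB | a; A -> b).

Unit productions: S->D.
Unit pairs (A ⇒* B via units): (S,D).
S: inherits non-unit rules of {D, S} → cJ | cJS | e | ec.
D: inherits non-unit rules of {D} → cJ | ec.
J: inherits non-unit rules of {J} → SJe | c | cDS.

S -> e | cJ | ec | cJS; D -> cJ | ec; J -> c | SJe | cDS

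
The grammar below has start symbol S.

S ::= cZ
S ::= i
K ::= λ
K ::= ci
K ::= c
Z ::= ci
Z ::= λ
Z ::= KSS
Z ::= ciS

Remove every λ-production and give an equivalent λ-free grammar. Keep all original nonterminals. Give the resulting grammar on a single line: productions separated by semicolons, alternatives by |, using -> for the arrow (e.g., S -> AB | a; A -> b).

Nullable set: {K, Z}.
S -> cZ: Z nullable, giving c | cZ.
Drop K -> λ.
Drop Z -> λ.
Z -> KSS: K nullable, giving KSS | SS.
Unchanged (no nullable symbols): S -> i; K -> c; K -> ci; Z -> ci; Z -> ciS.

S -> c | i | cZ; K -> c | ci; Z -> SS | ci | KSS | ciS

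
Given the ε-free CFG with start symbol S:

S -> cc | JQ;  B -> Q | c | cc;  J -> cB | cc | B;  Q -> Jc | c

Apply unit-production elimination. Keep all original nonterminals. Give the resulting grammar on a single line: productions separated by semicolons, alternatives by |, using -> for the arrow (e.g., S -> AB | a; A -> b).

S -> JQ | cc; B -> c | Jc | cc; J -> c | Jc | cB | cc; Q -> c | Jc

Unit productions: B->Q, J->B.
Unit pairs (A ⇒* B via units): (B,Q), (J,B), (J,Q).
S: inherits non-unit rules of {S} → JQ | cc.
B: inherits non-unit rules of {B, Q} → Jc | c | cc.
J: inherits non-unit rules of {B, J, Q} → Jc | c | cB | cc.
Q: inherits non-unit rules of {Q} → Jc | c.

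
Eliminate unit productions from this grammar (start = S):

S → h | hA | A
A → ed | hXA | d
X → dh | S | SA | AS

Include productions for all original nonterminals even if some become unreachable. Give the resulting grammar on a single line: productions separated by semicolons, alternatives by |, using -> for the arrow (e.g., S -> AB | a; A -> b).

S -> d | h | ed | hA | hXA; A -> d | ed | hXA; X -> d | h | AS | SA | dh | ed | hA | hXA

Unit productions: S->A, X->S.
Unit pairs (A ⇒* B via units): (S,A), (X,A), (X,S).
S: inherits non-unit rules of {A, S} → d | ed | h | hA | hXA.
A: inherits non-unit rules of {A} → d | ed | hXA.
X: inherits non-unit rules of {A, S, X} → AS | SA | d | dh | ed | h | hA | hXA.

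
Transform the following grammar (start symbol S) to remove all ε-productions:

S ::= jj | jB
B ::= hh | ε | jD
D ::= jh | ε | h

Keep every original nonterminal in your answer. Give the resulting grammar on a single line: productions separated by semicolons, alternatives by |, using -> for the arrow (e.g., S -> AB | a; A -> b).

Nullable set: {B, D}.
S -> jB: B nullable, giving j | jB.
Drop B -> ε.
B -> jD: D nullable, giving j | jD.
Drop D -> ε.
Unchanged (no nullable symbols): S -> jj; B -> hh; D -> h; D -> jh.

S -> j | jB | jj; B -> j | hh | jD; D -> h | jh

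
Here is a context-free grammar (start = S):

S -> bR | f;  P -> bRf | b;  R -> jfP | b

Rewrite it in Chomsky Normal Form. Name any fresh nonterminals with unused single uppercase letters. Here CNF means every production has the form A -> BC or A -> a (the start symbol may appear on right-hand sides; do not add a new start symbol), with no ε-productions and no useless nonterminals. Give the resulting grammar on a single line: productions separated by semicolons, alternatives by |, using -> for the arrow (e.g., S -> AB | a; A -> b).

S -> f | AR; A -> b; B -> f; C -> j; D -> RB; E -> BP; P -> b | AD; R -> b | CE

No ε-productions.
No unit productions to eliminate.
TERM: introduce A -> b, B -> f, C -> j and substitute in every rule of length ≥2.
BIN: P -> ARB becomes P -> AD, D -> RB; R -> CBP becomes R -> CE, E -> BP.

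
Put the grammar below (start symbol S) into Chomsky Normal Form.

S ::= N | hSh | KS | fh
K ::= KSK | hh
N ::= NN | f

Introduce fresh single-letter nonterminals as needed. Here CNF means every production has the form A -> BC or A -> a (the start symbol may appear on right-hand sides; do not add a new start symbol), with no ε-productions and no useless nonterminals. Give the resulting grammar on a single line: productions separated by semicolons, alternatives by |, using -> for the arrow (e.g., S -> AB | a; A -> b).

S -> f | AD | BA | KS | NN; A -> h; B -> f; C -> SK; D -> SA; K -> AA | KC; N -> f | NN

No ε-productions.
After unit-elimination: S -> f | KS | NN | fh | hSh; K -> hh | KSK; N -> f | NN.
TERM: introduce B -> f, A -> h and substitute in every rule of length ≥2.
BIN: K -> KSK becomes K -> KC, C -> SK; S -> ASA becomes S -> AD, D -> SA.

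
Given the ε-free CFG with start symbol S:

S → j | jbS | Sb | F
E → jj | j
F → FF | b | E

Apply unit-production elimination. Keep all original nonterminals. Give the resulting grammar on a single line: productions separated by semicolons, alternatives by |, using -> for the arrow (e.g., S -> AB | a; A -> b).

Unit productions: F->E, S->F.
Unit pairs (A ⇒* B via units): (F,E), (S,E), (S,F).
S: inherits non-unit rules of {E, F, S} → FF | Sb | b | j | jbS | jj.
E: inherits non-unit rules of {E} → j | jj.
F: inherits non-unit rules of {E, F} → FF | b | j | jj.

S -> b | j | FF | Sb | jj | jbS; E -> j | jj; F -> b | j | FF | jj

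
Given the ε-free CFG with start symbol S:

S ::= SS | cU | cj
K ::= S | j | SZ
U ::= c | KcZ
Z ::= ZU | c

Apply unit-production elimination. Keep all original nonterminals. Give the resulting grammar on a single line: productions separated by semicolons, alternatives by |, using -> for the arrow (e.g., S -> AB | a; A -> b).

Unit productions: K->S.
Unit pairs (A ⇒* B via units): (K,S).
S: inherits non-unit rules of {S} → SS | cU | cj.
K: inherits non-unit rules of {K, S} → SS | SZ | cU | cj | j.
U: inherits non-unit rules of {U} → KcZ | c.
Z: inherits non-unit rules of {Z} → ZU | c.

S -> SS | cU | cj; K -> j | SS | SZ | cU | cj; U -> c | KcZ; Z -> c | ZU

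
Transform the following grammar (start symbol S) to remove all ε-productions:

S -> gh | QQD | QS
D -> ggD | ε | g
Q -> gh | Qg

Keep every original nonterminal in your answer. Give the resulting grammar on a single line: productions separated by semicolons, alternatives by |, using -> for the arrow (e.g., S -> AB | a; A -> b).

Nullable set: {D}.
S -> QQD: D nullable, giving QQ | QQD.
Drop D -> ε.
D -> ggD: D nullable, giving gg | ggD.
Unchanged (no nullable symbols): S -> QS; S -> gh; D -> g; Q -> Qg; Q -> gh.

S -> QQ | QS | gh | QQD; D -> g | gg | ggD; Q -> Qg | gh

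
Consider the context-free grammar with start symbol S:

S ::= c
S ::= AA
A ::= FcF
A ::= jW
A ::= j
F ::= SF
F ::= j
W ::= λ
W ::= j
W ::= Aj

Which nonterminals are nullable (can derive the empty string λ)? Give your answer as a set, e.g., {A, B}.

Directly nullable (have an ε-rule): {W}.
Not nullable: A, F, S — each has a terminal in every rule's right-hand side or depends on a non-nullable symbol.

{W}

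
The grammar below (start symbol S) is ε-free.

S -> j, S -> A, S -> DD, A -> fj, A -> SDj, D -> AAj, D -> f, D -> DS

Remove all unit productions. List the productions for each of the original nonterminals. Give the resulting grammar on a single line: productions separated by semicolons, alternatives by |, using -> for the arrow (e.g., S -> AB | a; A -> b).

S -> j | DD | fj | SDj; A -> fj | SDj; D -> f | DS | AAj

Unit productions: S->A.
Unit pairs (A ⇒* B via units): (S,A).
S: inherits non-unit rules of {A, S} → DD | SDj | fj | j.
A: inherits non-unit rules of {A} → SDj | fj.
D: inherits non-unit rules of {D} → AAj | DS | f.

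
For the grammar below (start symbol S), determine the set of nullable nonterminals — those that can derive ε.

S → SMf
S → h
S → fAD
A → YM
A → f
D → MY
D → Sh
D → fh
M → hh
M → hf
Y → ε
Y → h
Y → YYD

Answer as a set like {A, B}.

Directly nullable (have an ε-rule): {Y}.
Not nullable: A, D, M, S — each has a terminal in every rule's right-hand side or depends on a non-nullable symbol.

{Y}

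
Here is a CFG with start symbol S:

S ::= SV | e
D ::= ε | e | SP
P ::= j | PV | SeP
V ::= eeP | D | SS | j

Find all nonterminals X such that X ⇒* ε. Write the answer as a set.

{D, V}

Directly nullable (have an ε-rule): {D}.
V is nullable via V -> D (every symbol on the right is already known nullable).
Not nullable: P, S — each has a terminal in every rule's right-hand side or depends on a non-nullable symbol.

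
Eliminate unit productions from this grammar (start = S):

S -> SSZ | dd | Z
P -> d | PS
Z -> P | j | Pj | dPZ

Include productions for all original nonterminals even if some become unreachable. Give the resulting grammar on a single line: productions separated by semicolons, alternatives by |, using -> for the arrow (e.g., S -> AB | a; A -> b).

S -> d | j | PS | Pj | dd | SSZ | dPZ; P -> d | PS; Z -> d | j | PS | Pj | dPZ

Unit productions: S->Z, Z->P.
Unit pairs (A ⇒* B via units): (S,P), (S,Z), (Z,P).
S: inherits non-unit rules of {P, S, Z} → PS | Pj | SSZ | d | dPZ | dd | j.
P: inherits non-unit rules of {P} → PS | d.
Z: inherits non-unit rules of {P, Z} → PS | Pj | d | dPZ | j.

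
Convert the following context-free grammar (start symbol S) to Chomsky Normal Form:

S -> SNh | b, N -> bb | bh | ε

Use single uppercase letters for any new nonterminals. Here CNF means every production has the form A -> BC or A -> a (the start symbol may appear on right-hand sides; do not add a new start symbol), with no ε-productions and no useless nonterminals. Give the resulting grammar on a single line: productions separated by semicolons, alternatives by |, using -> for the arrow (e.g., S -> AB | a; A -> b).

S -> b | SB | SC; A -> b; B -> h; C -> NB; N -> AA | AB

Nullable: {N}; after ε-elimination: S -> b | Sh | SNh; N -> bb | bh.
No unit productions to eliminate.
TERM: introduce A -> b, B -> h and substitute in every rule of length ≥2.
BIN: S -> SNB becomes S -> SC, C -> NB.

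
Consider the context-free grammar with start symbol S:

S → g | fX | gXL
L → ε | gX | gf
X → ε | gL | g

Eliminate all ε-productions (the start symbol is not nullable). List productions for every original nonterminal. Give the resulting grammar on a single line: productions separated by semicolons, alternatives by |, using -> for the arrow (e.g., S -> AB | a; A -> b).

Nullable set: {L, X}.
S -> fX: X nullable, giving f | fX.
S -> gXL: X, L nullable, giving g | gL | gX | gXL.
Drop L -> ε.
L -> gX: X nullable, giving g | gX.
Drop X -> ε.
X -> gL: L nullable, giving g | gL.
Unchanged (no nullable symbols): S -> g; L -> gf; X -> g.

S -> f | g | fX | gL | gX | gXL; L -> g | gX | gf; X -> g | gL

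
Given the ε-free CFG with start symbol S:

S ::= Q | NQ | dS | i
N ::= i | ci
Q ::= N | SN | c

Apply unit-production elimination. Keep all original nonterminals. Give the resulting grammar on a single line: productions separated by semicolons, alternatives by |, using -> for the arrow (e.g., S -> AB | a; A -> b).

S -> c | i | NQ | SN | ci | dS; N -> i | ci; Q -> c | i | SN | ci

Unit productions: Q->N, S->Q.
Unit pairs (A ⇒* B via units): (Q,N), (S,N), (S,Q).
S: inherits non-unit rules of {N, Q, S} → NQ | SN | c | ci | dS | i.
N: inherits non-unit rules of {N} → ci | i.
Q: inherits non-unit rules of {N, Q} → SN | c | ci | i.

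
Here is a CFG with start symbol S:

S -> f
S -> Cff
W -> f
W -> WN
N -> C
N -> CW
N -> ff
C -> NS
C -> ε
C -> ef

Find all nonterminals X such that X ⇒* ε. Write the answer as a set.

{C, N}

Directly nullable (have an ε-rule): {C}.
N is nullable via N -> C (every symbol on the right is already known nullable).
Not nullable: S, W — each has a terminal in every rule's right-hand side or depends on a non-nullable symbol.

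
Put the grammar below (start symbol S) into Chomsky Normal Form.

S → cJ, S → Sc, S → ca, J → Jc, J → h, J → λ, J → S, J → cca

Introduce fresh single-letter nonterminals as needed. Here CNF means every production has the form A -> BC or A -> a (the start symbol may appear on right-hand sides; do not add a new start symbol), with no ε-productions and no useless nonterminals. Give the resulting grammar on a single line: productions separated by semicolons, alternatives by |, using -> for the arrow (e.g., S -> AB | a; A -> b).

Nullable: {J}; after ε-elimination: S -> c | Sc | cJ | ca; J -> S | c | h | Jc | cca.
After unit-elimination: S -> c | Sc | cJ | ca; J -> c | h | Jc | Sc | cJ | ca | cca.
TERM: introduce B -> a, A -> c and substitute in every rule of length ≥2.
BIN: J -> AAB becomes J -> AC, C -> AB.

S -> c | AB | AJ | SA; A -> c; B -> a; C -> AB; J -> c | h | AB | AC | AJ | JA | SA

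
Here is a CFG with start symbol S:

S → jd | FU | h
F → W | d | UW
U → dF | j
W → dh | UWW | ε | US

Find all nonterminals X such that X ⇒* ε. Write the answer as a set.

{F, W}

Directly nullable (have an ε-rule): {W}.
F is nullable via F -> W (every symbol on the right is already known nullable).
Not nullable: S, U — each has a terminal in every rule's right-hand side or depends on a non-nullable symbol.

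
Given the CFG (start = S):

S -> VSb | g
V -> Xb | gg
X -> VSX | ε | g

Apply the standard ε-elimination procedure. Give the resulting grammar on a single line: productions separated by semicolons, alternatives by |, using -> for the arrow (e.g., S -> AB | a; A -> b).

S -> g | VSb; V -> b | Xb | gg; X -> g | VS | VSX

Nullable set: {X}.
V -> Xb: X nullable, giving Xb | b.
Drop X -> ε.
X -> VSX: X nullable, giving VS | VSX.
Unchanged (no nullable symbols): S -> VSb; S -> g; V -> gg; X -> g.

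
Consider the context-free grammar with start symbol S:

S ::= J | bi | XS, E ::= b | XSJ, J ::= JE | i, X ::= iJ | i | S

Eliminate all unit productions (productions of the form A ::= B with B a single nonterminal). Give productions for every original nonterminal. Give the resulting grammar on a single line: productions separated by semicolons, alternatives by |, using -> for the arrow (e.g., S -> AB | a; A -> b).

Unit productions: S->J, X->S.
Unit pairs (A ⇒* B via units): (S,J), (X,J), (X,S).
S: inherits non-unit rules of {J, S} → JE | XS | bi | i.
E: inherits non-unit rules of {E} → XSJ | b.
J: inherits non-unit rules of {J} → JE | i.
X: inherits non-unit rules of {J, S, X} → JE | XS | bi | i | iJ.

S -> i | JE | XS | bi; E -> b | XSJ; J -> i | JE; X -> i | JE | XS | bi | iJ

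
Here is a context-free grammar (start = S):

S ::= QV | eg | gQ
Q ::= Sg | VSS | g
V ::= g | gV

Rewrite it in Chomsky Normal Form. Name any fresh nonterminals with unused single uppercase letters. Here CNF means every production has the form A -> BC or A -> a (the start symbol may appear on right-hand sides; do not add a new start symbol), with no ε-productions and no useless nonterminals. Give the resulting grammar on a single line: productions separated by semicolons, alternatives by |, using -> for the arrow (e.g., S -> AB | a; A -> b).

S -> AQ | BA | QV; A -> g; B -> e; C -> SS; Q -> g | SA | VC; V -> g | AV

No ε-productions.
No unit productions to eliminate.
TERM: introduce B -> e, A -> g and substitute in every rule of length ≥2.
BIN: Q -> VSS becomes Q -> VC, C -> SS.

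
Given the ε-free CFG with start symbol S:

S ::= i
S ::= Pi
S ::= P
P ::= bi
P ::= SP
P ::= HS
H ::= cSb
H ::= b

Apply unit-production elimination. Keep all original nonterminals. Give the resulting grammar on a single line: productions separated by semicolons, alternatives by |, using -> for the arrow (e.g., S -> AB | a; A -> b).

S -> i | HS | Pi | SP | bi; H -> b | cSb; P -> HS | SP | bi

Unit productions: S->P.
Unit pairs (A ⇒* B via units): (S,P).
S: inherits non-unit rules of {P, S} → HS | Pi | SP | bi | i.
H: inherits non-unit rules of {H} → b | cSb.
P: inherits non-unit rules of {P} → HS | SP | bi.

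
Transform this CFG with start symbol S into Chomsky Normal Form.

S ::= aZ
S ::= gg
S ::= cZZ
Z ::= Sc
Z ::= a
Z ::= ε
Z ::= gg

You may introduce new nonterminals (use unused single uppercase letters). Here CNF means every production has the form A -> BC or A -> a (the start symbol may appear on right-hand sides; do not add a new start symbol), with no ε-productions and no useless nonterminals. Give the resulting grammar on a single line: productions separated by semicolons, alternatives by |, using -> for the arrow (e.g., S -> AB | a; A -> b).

Nullable: {Z}; after ε-elimination: S -> a | c | aZ | cZ | gg | cZZ; Z -> a | Sc | gg.
No unit productions to eliminate.
TERM: introduce A -> a, B -> c, C -> g and substitute in every rule of length ≥2.
BIN: S -> BZZ becomes S -> BD, D -> ZZ.

S -> a | c | AZ | BD | BZ | CC; A -> a; B -> c; C -> g; D -> ZZ; Z -> a | CC | SB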